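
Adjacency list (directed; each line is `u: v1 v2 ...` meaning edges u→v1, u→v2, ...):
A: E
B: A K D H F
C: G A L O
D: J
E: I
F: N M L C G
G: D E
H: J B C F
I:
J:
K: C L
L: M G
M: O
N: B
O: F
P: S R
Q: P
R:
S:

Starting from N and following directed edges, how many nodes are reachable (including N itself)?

BFS from N visits: N, B, A, D, F, H, K, E, J, C, G, L, M, I, O
Reachable nodes: 15 of 19 total.

15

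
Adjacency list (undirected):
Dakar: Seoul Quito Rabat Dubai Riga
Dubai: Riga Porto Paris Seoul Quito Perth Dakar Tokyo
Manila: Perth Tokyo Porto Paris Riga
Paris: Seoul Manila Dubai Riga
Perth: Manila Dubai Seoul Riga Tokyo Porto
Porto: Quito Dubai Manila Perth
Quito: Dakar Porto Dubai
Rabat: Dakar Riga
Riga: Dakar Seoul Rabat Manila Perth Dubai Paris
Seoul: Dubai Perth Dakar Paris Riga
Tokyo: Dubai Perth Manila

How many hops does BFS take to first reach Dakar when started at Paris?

2

Level 0: Paris
Level 1: Dubai, Manila, Riga, Seoul
Level 2: Dakar, Perth, Porto, Quito, Rabat, Tokyo
Dakar first appears at level 2.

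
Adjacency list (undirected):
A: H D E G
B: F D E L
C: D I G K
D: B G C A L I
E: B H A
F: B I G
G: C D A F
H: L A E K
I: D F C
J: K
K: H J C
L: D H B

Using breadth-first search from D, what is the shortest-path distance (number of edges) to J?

Level 0: D
Level 1: A, B, C, G, I, L
Level 2: E, F, H, K
Level 3: J
J first appears at level 3.

3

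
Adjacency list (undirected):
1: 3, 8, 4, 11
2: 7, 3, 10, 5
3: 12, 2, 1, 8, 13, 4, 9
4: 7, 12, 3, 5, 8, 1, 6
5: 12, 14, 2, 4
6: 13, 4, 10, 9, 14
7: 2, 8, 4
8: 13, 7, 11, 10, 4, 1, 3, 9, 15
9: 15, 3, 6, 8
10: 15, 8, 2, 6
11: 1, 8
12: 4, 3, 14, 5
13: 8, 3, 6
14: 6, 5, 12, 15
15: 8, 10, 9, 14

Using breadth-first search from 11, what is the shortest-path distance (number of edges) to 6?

3

Level 0: 11
Level 1: 1, 8
Level 2: 3, 4, 7, 9, 10, 13, 15
Level 3: 2, 5, 6, 12, 14
6 first appears at level 3.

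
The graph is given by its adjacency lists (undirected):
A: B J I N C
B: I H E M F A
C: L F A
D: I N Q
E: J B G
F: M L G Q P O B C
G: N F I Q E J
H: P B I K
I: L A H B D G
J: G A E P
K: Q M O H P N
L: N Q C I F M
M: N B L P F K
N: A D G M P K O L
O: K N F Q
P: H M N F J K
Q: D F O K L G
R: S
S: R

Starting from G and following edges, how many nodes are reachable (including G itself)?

BFS from G visits: G, N, F, I, Q, E, J, A, D, M, P, K, O, L, B, C, H
Reachable nodes: 17 of 19 total.

17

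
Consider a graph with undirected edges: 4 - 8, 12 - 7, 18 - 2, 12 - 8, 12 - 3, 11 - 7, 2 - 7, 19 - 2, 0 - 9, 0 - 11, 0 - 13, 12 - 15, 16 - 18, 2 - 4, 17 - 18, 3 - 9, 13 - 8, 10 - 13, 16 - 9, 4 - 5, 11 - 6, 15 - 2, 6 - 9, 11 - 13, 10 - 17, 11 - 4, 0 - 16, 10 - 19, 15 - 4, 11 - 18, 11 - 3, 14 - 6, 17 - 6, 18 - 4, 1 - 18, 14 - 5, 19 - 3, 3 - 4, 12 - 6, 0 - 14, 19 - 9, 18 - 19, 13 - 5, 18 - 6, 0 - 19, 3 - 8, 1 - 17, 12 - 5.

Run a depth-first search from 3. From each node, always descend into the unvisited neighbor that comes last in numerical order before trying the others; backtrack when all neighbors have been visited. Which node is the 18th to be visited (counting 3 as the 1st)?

Visit 3
3 → 19
19 → 18
18 → 17
17 → 10
10 → 13
13 → 11
11 → 7
7 → 12
12 → 15
15 → 4
4 → 8
4 → 5
5 → 14
14 → 6
6 → 9
9 → 16
16 → 0
4 → 2
17 → 1

Visit order: 3, 19, 18, 17, 10, 13, 11, 7, 12, 15, 4, 8, 5, 14, 6, 9, 16, 0, 2, 1

0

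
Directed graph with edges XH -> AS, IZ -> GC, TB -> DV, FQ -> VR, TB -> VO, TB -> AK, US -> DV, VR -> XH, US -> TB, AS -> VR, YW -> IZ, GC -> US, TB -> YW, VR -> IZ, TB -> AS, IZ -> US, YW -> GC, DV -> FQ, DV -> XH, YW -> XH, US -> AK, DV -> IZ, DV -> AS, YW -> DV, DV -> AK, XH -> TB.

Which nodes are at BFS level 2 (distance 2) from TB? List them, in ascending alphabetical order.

Level 0: TB
Level 1: AK, AS, DV, VO, YW
Level 2: FQ, GC, IZ, VR, XH
Level 3: US

FQ, GC, IZ, VR, XH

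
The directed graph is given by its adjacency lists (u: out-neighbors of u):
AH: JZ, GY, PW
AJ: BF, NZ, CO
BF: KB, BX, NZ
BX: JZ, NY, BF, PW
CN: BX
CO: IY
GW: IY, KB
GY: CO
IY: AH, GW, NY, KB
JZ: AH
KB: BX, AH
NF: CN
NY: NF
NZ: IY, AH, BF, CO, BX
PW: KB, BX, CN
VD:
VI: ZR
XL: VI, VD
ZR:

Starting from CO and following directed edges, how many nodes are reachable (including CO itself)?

BFS from CO visits: CO, IY, AH, GW, NY, KB, JZ, GY, PW, NF, BX, CN, BF, NZ
Reachable nodes: 14 of 19 total.

14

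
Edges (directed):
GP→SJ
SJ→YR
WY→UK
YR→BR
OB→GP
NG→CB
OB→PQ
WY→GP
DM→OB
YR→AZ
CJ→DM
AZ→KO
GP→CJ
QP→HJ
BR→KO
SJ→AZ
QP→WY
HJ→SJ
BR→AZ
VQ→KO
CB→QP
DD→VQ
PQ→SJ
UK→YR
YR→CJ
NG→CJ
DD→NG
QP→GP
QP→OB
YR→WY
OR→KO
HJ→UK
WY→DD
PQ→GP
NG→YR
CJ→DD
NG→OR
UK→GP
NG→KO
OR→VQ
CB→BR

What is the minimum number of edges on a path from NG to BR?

Level 0: NG
Level 1: CB, CJ, KO, OR, YR
Level 2: AZ, BR, DD, DM, QP, VQ, WY
Level 3: GP, HJ, OB, UK
Level 4: PQ, SJ
BR first appears at level 2.

2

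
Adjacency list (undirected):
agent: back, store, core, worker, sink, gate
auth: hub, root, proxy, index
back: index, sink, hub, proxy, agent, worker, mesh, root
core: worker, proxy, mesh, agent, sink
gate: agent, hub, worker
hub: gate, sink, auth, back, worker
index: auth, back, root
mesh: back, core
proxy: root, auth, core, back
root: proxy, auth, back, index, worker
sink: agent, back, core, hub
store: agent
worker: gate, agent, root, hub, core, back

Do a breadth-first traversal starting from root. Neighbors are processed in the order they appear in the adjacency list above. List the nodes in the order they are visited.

root proxy auth back index worker core hub sink agent mesh gate store

Visit root; enqueue proxy, auth, back, index, worker → queue [proxy, auth, back, index, worker]
Visit proxy; enqueue core → queue [auth, back, index, worker, core]
Visit auth; enqueue hub → queue [back, index, worker, core, hub]
Visit back; enqueue sink, agent, mesh → queue [index, worker, core, hub, sink, agent, mesh]
Visit index → queue [worker, core, hub, sink, agent, mesh]
Visit worker; enqueue gate → queue [core, hub, sink, agent, mesh, gate]
Visit core → queue [hub, sink, agent, mesh, gate]
Visit hub → queue [sink, agent, mesh, gate]
Visit sink → queue [agent, mesh, gate]
Visit agent; enqueue store → queue [mesh, gate, store]
Visit mesh → queue [gate, store]
Visit gate → queue [store]
Visit store → queue []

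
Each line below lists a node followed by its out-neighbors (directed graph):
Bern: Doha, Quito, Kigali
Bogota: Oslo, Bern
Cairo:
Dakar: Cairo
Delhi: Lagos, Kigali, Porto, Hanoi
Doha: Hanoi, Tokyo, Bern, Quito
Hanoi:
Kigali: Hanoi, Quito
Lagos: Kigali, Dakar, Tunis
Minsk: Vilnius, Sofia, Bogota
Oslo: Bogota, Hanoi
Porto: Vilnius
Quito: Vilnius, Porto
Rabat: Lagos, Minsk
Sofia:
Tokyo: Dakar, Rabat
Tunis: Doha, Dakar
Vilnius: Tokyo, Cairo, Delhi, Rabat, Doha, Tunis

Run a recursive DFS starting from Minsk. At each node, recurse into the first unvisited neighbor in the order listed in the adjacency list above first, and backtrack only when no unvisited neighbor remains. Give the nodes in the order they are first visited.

Minsk Vilnius Tokyo Dakar Cairo Rabat Lagos Kigali Hanoi Quito Porto Tunis Doha Bern Delhi Sofia Bogota Oslo

Visit Minsk
Minsk → Vilnius
Vilnius → Tokyo
Tokyo → Dakar
Dakar → Cairo
Tokyo → Rabat
Rabat → Lagos
Lagos → Kigali
Kigali → Hanoi
Kigali → Quito
Quito → Porto
Lagos → Tunis
Tunis → Doha
Doha → Bern
Vilnius → Delhi
Minsk → Sofia
Minsk → Bogota
Bogota → Oslo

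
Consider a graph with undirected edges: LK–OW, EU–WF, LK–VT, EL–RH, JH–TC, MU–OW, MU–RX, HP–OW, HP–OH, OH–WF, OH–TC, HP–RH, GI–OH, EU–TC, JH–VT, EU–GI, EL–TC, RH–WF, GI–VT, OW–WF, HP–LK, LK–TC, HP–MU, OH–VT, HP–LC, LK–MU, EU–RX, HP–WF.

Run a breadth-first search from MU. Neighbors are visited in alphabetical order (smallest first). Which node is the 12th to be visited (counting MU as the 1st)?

Visit MU; enqueue HP, LK, OW, RX → queue [HP, LK, OW, RX]
Visit HP; enqueue LC, OH, RH, WF → queue [LK, OW, RX, LC, OH, RH, WF]
Visit LK; enqueue TC, VT → queue [OW, RX, LC, OH, RH, WF, TC, VT]
Visit OW → queue [RX, LC, OH, RH, WF, TC, VT]
Visit RX; enqueue EU → queue [LC, OH, RH, WF, TC, VT, EU]
Visit LC → queue [OH, RH, WF, TC, VT, EU]
Visit OH; enqueue GI → queue [RH, WF, TC, VT, EU, GI]
Visit RH; enqueue EL → queue [WF, TC, VT, EU, GI, EL]
Visit WF → queue [TC, VT, EU, GI, EL]
Visit TC; enqueue JH → queue [VT, EU, GI, EL, JH]
Visit VT → queue [EU, GI, EL, JH]
Visit EU → queue [GI, EL, JH]
Visit GI → queue [EL, JH]
Visit EL → queue [JH]
Visit JH → queue []

Visit order: MU, HP, LK, OW, RX, LC, OH, RH, WF, TC, VT, EU, GI, EL, JH

EU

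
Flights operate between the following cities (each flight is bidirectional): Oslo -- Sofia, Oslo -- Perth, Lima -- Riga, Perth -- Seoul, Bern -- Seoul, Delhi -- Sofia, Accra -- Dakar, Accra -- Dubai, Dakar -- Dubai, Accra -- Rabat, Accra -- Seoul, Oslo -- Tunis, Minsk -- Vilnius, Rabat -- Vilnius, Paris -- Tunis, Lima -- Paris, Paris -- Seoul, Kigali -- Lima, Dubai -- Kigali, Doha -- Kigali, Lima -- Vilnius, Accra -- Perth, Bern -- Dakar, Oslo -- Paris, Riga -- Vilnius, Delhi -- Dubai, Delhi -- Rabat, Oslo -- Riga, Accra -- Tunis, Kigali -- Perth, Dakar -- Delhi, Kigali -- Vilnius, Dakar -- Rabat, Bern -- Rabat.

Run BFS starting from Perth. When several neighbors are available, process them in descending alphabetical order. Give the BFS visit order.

Visit Perth; enqueue Seoul, Oslo, Kigali, Accra → queue [Seoul, Oslo, Kigali, Accra]
Visit Seoul; enqueue Paris, Bern → queue [Oslo, Kigali, Accra, Paris, Bern]
Visit Oslo; enqueue Tunis, Sofia, Riga → queue [Kigali, Accra, Paris, Bern, Tunis, Sofia, Riga]
Visit Kigali; enqueue Vilnius, Lima, Dubai, Doha → queue [Accra, Paris, Bern, Tunis, Sofia, Riga, Vilnius, Lima, Dubai, Doha]
Visit Accra; enqueue Rabat, Dakar → queue [Paris, Bern, Tunis, Sofia, Riga, Vilnius, Lima, Dubai, Doha, Rabat, Dakar]
Visit Paris → queue [Bern, Tunis, Sofia, Riga, Vilnius, Lima, Dubai, Doha, Rabat, Dakar]
Visit Bern → queue [Tunis, Sofia, Riga, Vilnius, Lima, Dubai, Doha, Rabat, Dakar]
Visit Tunis → queue [Sofia, Riga, Vilnius, Lima, Dubai, Doha, Rabat, Dakar]
Visit Sofia; enqueue Delhi → queue [Riga, Vilnius, Lima, Dubai, Doha, Rabat, Dakar, Delhi]
Visit Riga → queue [Vilnius, Lima, Dubai, Doha, Rabat, Dakar, Delhi]
Visit Vilnius; enqueue Minsk → queue [Lima, Dubai, Doha, Rabat, Dakar, Delhi, Minsk]
Visit Lima → queue [Dubai, Doha, Rabat, Dakar, Delhi, Minsk]
Visit Dubai → queue [Doha, Rabat, Dakar, Delhi, Minsk]
Visit Doha → queue [Rabat, Dakar, Delhi, Minsk]
Visit Rabat → queue [Dakar, Delhi, Minsk]
Visit Dakar → queue [Delhi, Minsk]
Visit Delhi → queue [Minsk]
Visit Minsk → queue []

Perth -> Seoul -> Oslo -> Kigali -> Accra -> Paris -> Bern -> Tunis -> Sofia -> Riga -> Vilnius -> Lima -> Dubai -> Doha -> Rabat -> Dakar -> Delhi -> Minsk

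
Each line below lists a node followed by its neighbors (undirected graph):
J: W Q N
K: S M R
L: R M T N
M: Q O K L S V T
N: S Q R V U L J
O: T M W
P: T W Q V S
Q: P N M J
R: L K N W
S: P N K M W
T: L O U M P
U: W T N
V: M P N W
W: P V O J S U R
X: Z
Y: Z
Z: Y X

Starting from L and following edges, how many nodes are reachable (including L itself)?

BFS from L visits: L, R, M, T, N, K, W, Q, O, S, V, U, P, J
Reachable nodes: 14 of 17 total.

14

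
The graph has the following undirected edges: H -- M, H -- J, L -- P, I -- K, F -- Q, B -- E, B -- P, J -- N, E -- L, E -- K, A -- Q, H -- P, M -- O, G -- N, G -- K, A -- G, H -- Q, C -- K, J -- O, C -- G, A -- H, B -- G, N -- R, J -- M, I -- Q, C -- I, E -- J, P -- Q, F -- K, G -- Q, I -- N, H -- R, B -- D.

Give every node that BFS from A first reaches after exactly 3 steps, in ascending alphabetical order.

Level 0: A
Level 1: G, H, Q
Level 2: B, C, F, I, J, K, M, N, P, R
Level 3: D, E, L, O

D, E, L, O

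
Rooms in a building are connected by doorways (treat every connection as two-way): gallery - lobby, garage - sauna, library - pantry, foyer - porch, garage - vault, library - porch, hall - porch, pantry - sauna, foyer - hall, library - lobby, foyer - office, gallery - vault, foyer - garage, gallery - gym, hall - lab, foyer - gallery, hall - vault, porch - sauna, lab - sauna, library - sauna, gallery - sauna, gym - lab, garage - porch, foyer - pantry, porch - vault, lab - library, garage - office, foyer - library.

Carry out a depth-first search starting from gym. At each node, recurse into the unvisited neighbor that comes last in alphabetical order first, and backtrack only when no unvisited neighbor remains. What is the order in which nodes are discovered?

gym -> lab -> sauna -> porch -> vault -> hall -> foyer -> pantry -> library -> lobby -> gallery -> office -> garage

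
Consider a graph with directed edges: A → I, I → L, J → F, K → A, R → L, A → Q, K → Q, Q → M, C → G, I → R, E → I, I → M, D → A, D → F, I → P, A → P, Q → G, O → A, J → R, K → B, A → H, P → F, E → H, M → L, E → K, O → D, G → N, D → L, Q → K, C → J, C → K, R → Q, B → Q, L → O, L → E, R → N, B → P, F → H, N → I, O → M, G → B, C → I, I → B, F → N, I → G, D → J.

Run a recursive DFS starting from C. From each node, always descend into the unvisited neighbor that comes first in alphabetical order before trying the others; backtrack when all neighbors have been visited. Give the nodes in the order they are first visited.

C G B P F H N I L E K A Q M O D J R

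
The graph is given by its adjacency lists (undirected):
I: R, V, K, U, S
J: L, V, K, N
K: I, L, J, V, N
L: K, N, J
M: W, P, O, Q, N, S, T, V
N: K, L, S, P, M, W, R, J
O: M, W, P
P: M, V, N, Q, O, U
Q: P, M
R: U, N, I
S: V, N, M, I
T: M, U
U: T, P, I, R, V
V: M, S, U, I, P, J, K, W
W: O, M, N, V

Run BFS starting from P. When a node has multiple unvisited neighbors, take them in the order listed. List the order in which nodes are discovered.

P → M → V → N → Q → O → U → W → S → T → I → J → K → L → R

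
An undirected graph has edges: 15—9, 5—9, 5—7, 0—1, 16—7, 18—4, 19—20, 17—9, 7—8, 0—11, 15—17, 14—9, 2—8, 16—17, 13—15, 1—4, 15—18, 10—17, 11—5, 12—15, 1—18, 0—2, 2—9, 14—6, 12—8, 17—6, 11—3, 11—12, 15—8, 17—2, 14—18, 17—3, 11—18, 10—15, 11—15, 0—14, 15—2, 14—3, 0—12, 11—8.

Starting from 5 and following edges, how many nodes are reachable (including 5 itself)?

19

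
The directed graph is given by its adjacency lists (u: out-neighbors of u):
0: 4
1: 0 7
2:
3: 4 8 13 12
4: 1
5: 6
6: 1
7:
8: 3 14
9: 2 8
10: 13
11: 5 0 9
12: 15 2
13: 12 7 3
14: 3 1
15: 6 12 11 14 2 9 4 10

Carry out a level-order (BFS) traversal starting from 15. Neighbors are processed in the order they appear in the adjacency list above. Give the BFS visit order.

15, 6, 12, 11, 14, 2, 9, 4, 10, 1, 5, 0, 3, 8, 13, 7

Visit 15; enqueue 6, 12, 11, 14, 2, 9, 4, 10 → queue [6, 12, 11, 14, 2, 9, 4, 10]
Visit 6; enqueue 1 → queue [12, 11, 14, 2, 9, 4, 10, 1]
Visit 12 → queue [11, 14, 2, 9, 4, 10, 1]
Visit 11; enqueue 5, 0 → queue [14, 2, 9, 4, 10, 1, 5, 0]
Visit 14; enqueue 3 → queue [2, 9, 4, 10, 1, 5, 0, 3]
Visit 2 → queue [9, 4, 10, 1, 5, 0, 3]
Visit 9; enqueue 8 → queue [4, 10, 1, 5, 0, 3, 8]
Visit 4 → queue [10, 1, 5, 0, 3, 8]
Visit 10; enqueue 13 → queue [1, 5, 0, 3, 8, 13]
Visit 1; enqueue 7 → queue [5, 0, 3, 8, 13, 7]
Visit 5 → queue [0, 3, 8, 13, 7]
Visit 0 → queue [3, 8, 13, 7]
Visit 3 → queue [8, 13, 7]
Visit 8 → queue [13, 7]
Visit 13 → queue [7]
Visit 7 → queue []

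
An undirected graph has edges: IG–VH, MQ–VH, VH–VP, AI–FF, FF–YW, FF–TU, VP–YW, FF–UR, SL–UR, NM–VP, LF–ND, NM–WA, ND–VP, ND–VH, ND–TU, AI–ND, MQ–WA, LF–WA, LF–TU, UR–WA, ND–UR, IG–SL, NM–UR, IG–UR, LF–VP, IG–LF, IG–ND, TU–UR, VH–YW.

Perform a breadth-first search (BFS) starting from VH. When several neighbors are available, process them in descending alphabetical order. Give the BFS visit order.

Visit VH; enqueue YW, VP, ND, MQ, IG → queue [YW, VP, ND, MQ, IG]
Visit YW; enqueue FF → queue [VP, ND, MQ, IG, FF]
Visit VP; enqueue NM, LF → queue [ND, MQ, IG, FF, NM, LF]
Visit ND; enqueue UR, TU, AI → queue [MQ, IG, FF, NM, LF, UR, TU, AI]
Visit MQ; enqueue WA → queue [IG, FF, NM, LF, UR, TU, AI, WA]
Visit IG; enqueue SL → queue [FF, NM, LF, UR, TU, AI, WA, SL]
Visit FF → queue [NM, LF, UR, TU, AI, WA, SL]
Visit NM → queue [LF, UR, TU, AI, WA, SL]
Visit LF → queue [UR, TU, AI, WA, SL]
Visit UR → queue [TU, AI, WA, SL]
Visit TU → queue [AI, WA, SL]
Visit AI → queue [WA, SL]
Visit WA → queue [SL]
Visit SL → queue []

VH YW VP ND MQ IG FF NM LF UR TU AI WA SL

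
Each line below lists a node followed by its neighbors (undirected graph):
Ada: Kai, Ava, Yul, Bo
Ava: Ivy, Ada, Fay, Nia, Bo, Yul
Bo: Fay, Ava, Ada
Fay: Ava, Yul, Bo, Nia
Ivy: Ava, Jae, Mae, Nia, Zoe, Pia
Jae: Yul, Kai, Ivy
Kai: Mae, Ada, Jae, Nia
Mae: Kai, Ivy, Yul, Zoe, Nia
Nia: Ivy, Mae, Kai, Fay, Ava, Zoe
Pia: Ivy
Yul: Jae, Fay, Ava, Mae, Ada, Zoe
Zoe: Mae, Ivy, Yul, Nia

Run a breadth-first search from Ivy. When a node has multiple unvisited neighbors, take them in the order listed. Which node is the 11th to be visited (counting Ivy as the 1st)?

Yul

Visit Ivy; enqueue Ava, Jae, Mae, Nia, Zoe, Pia → queue [Ava, Jae, Mae, Nia, Zoe, Pia]
Visit Ava; enqueue Ada, Fay, Bo, Yul → queue [Jae, Mae, Nia, Zoe, Pia, Ada, Fay, Bo, Yul]
Visit Jae; enqueue Kai → queue [Mae, Nia, Zoe, Pia, Ada, Fay, Bo, Yul, Kai]
Visit Mae → queue [Nia, Zoe, Pia, Ada, Fay, Bo, Yul, Kai]
Visit Nia → queue [Zoe, Pia, Ada, Fay, Bo, Yul, Kai]
Visit Zoe → queue [Pia, Ada, Fay, Bo, Yul, Kai]
Visit Pia → queue [Ada, Fay, Bo, Yul, Kai]
Visit Ada → queue [Fay, Bo, Yul, Kai]
Visit Fay → queue [Bo, Yul, Kai]
Visit Bo → queue [Yul, Kai]
Visit Yul → queue [Kai]
Visit Kai → queue []

Visit order: Ivy, Ava, Jae, Mae, Nia, Zoe, Pia, Ada, Fay, Bo, Yul, Kai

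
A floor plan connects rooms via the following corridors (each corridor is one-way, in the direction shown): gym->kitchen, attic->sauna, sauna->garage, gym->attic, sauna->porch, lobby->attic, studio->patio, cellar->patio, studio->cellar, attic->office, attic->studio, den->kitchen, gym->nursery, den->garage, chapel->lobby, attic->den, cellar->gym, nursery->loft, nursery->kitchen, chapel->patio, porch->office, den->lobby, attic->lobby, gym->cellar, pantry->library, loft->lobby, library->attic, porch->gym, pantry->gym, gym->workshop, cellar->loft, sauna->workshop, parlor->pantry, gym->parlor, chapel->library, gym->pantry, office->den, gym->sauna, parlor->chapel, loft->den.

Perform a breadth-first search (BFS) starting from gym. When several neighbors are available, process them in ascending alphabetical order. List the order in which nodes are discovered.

Visit gym; enqueue attic, cellar, kitchen, nursery, pantry, parlor, sauna, workshop → queue [attic, cellar, kitchen, nursery, pantry, parlor, sauna, workshop]
Visit attic; enqueue den, lobby, office, studio → queue [cellar, kitchen, nursery, pantry, parlor, sauna, workshop, den, lobby, office, studio]
Visit cellar; enqueue loft, patio → queue [kitchen, nursery, pantry, parlor, sauna, workshop, den, lobby, office, studio, loft, patio]
Visit kitchen → queue [nursery, pantry, parlor, sauna, workshop, den, lobby, office, studio, loft, patio]
Visit nursery → queue [pantry, parlor, sauna, workshop, den, lobby, office, studio, loft, patio]
Visit pantry; enqueue library → queue [parlor, sauna, workshop, den, lobby, office, studio, loft, patio, library]
Visit parlor; enqueue chapel → queue [sauna, workshop, den, lobby, office, studio, loft, patio, library, chapel]
Visit sauna; enqueue garage, porch → queue [workshop, den, lobby, office, studio, loft, patio, library, chapel, garage, porch]
Visit workshop → queue [den, lobby, office, studio, loft, patio, library, chapel, garage, porch]
Visit den → queue [lobby, office, studio, loft, patio, library, chapel, garage, porch]
Visit lobby → queue [office, studio, loft, patio, library, chapel, garage, porch]
Visit office → queue [studio, loft, patio, library, chapel, garage, porch]
Visit studio → queue [loft, patio, library, chapel, garage, porch]
Visit loft → queue [patio, library, chapel, garage, porch]
Visit patio → queue [library, chapel, garage, porch]
Visit library → queue [chapel, garage, porch]
Visit chapel → queue [garage, porch]
Visit garage → queue [porch]
Visit porch → queue []

gym, attic, cellar, kitchen, nursery, pantry, parlor, sauna, workshop, den, lobby, office, studio, loft, patio, library, chapel, garage, porch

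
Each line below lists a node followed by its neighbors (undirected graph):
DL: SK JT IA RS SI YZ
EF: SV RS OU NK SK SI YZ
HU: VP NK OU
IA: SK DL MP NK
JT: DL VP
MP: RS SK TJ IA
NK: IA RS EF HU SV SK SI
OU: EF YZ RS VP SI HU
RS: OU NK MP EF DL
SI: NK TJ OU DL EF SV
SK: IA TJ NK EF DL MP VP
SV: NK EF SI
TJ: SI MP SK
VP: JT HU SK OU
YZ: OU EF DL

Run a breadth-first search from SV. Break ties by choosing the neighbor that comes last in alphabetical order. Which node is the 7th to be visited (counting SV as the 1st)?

DL

Visit SV; enqueue SI, NK, EF → queue [SI, NK, EF]
Visit SI; enqueue TJ, OU, DL → queue [NK, EF, TJ, OU, DL]
Visit NK; enqueue SK, RS, IA, HU → queue [EF, TJ, OU, DL, SK, RS, IA, HU]
Visit EF; enqueue YZ → queue [TJ, OU, DL, SK, RS, IA, HU, YZ]
Visit TJ; enqueue MP → queue [OU, DL, SK, RS, IA, HU, YZ, MP]
Visit OU; enqueue VP → queue [DL, SK, RS, IA, HU, YZ, MP, VP]
Visit DL; enqueue JT → queue [SK, RS, IA, HU, YZ, MP, VP, JT]
Visit SK → queue [RS, IA, HU, YZ, MP, VP, JT]
Visit RS → queue [IA, HU, YZ, MP, VP, JT]
Visit IA → queue [HU, YZ, MP, VP, JT]
Visit HU → queue [YZ, MP, VP, JT]
Visit YZ → queue [MP, VP, JT]
Visit MP → queue [VP, JT]
Visit VP → queue [JT]
Visit JT → queue []

Visit order: SV, SI, NK, EF, TJ, OU, DL, SK, RS, IA, HU, YZ, MP, VP, JT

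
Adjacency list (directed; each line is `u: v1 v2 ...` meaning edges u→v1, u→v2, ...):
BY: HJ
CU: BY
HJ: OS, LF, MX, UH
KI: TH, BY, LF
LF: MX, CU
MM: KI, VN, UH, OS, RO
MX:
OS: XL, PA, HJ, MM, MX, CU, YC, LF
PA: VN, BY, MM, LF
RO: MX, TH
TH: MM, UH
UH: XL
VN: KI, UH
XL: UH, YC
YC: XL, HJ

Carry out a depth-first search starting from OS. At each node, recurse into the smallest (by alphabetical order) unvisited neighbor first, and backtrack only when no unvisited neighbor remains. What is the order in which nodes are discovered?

Visit OS
OS → CU
CU → BY
BY → HJ
HJ → LF
LF → MX
HJ → UH
UH → XL
XL → YC
OS → MM
MM → KI
KI → TH
MM → RO
MM → VN
OS → PA

OS -> CU -> BY -> HJ -> LF -> MX -> UH -> XL -> YC -> MM -> KI -> TH -> RO -> VN -> PA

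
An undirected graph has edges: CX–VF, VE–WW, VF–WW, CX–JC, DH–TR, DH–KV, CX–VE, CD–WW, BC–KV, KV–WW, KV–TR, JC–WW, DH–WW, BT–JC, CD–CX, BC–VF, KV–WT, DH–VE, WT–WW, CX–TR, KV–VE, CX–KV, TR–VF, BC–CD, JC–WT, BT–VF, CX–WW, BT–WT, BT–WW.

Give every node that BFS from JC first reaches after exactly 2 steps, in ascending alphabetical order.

Level 0: JC
Level 1: BT, CX, WT, WW
Level 2: CD, DH, KV, TR, VE, VF
Level 3: BC

CD, DH, KV, TR, VE, VF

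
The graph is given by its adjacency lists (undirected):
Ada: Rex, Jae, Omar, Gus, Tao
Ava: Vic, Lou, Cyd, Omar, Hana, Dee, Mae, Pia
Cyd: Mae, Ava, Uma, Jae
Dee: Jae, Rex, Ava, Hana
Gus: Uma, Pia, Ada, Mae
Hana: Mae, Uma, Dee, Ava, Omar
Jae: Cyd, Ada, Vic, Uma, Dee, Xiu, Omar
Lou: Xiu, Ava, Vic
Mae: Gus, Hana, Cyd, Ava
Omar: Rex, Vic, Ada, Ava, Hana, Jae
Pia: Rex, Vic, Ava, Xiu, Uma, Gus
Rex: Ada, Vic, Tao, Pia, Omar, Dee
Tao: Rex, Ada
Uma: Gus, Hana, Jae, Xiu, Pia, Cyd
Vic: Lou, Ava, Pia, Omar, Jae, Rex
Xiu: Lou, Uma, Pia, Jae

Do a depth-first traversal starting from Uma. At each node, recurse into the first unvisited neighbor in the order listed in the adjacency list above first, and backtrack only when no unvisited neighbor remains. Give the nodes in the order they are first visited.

Uma Gus Pia Rex Ada Jae Cyd Mae Hana Dee Ava Vic Lou Xiu Omar Tao

Visit Uma
Uma → Gus
Gus → Pia
Pia → Rex
Rex → Ada
Ada → Jae
Jae → Cyd
Cyd → Mae
Mae → Hana
Hana → Dee
Dee → Ava
Ava → Vic
Vic → Lou
Lou → Xiu
Vic → Omar
Ada → Tao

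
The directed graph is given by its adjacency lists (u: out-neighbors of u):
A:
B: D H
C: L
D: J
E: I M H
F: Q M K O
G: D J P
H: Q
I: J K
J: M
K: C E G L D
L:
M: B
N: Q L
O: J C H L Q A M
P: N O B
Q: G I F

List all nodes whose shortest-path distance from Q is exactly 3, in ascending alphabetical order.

A, B, C, E, H, L, N

Level 0: Q
Level 1: F, G, I
Level 2: D, J, K, M, O, P
Level 3: A, B, C, E, H, L, N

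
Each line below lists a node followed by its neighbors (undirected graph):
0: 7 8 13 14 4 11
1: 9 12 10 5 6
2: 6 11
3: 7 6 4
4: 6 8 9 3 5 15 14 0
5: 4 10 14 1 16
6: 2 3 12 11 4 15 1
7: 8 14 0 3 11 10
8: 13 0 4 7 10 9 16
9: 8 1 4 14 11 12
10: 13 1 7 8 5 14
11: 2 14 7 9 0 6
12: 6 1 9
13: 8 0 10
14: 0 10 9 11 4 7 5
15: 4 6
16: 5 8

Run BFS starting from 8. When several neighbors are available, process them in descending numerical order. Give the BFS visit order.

Visit 8; enqueue 16, 13, 10, 9, 7, 4, 0 → queue [16, 13, 10, 9, 7, 4, 0]
Visit 16; enqueue 5 → queue [13, 10, 9, 7, 4, 0, 5]
Visit 13 → queue [10, 9, 7, 4, 0, 5]
Visit 10; enqueue 14, 1 → queue [9, 7, 4, 0, 5, 14, 1]
Visit 9; enqueue 12, 11 → queue [7, 4, 0, 5, 14, 1, 12, 11]
Visit 7; enqueue 3 → queue [4, 0, 5, 14, 1, 12, 11, 3]
Visit 4; enqueue 15, 6 → queue [0, 5, 14, 1, 12, 11, 3, 15, 6]
Visit 0 → queue [5, 14, 1, 12, 11, 3, 15, 6]
Visit 5 → queue [14, 1, 12, 11, 3, 15, 6]
Visit 14 → queue [1, 12, 11, 3, 15, 6]
Visit 1 → queue [12, 11, 3, 15, 6]
Visit 12 → queue [11, 3, 15, 6]
Visit 11; enqueue 2 → queue [3, 15, 6, 2]
Visit 3 → queue [15, 6, 2]
Visit 15 → queue [6, 2]
Visit 6 → queue [2]
Visit 2 → queue []

8 -> 16 -> 13 -> 10 -> 9 -> 7 -> 4 -> 0 -> 5 -> 14 -> 1 -> 12 -> 11 -> 3 -> 15 -> 6 -> 2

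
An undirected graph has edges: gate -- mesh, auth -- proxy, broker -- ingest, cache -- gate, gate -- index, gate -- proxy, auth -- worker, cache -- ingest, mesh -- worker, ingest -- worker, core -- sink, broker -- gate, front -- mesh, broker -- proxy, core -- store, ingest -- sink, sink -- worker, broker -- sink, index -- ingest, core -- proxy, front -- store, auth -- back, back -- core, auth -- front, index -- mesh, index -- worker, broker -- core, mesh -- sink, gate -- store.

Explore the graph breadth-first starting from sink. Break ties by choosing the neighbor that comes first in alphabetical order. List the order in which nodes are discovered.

sink, broker, core, ingest, mesh, worker, gate, proxy, back, store, cache, index, front, auth

Visit sink; enqueue broker, core, ingest, mesh, worker → queue [broker, core, ingest, mesh, worker]
Visit broker; enqueue gate, proxy → queue [core, ingest, mesh, worker, gate, proxy]
Visit core; enqueue back, store → queue [ingest, mesh, worker, gate, proxy, back, store]
Visit ingest; enqueue cache, index → queue [mesh, worker, gate, proxy, back, store, cache, index]
Visit mesh; enqueue front → queue [worker, gate, proxy, back, store, cache, index, front]
Visit worker; enqueue auth → queue [gate, proxy, back, store, cache, index, front, auth]
Visit gate → queue [proxy, back, store, cache, index, front, auth]
Visit proxy → queue [back, store, cache, index, front, auth]
Visit back → queue [store, cache, index, front, auth]
Visit store → queue [cache, index, front, auth]
Visit cache → queue [index, front, auth]
Visit index → queue [front, auth]
Visit front → queue [auth]
Visit auth → queue []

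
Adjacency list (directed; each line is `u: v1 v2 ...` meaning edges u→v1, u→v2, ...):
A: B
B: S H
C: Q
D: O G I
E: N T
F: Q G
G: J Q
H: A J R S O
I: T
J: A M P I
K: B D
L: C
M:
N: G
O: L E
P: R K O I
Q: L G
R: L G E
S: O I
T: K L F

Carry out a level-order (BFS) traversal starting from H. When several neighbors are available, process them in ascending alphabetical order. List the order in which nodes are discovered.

H → A → J → O → R → S → B → I → M → P → E → L → G → T → K → N → C → Q → F → D

Visit H; enqueue A, J, O, R, S → queue [A, J, O, R, S]
Visit A; enqueue B → queue [J, O, R, S, B]
Visit J; enqueue I, M, P → queue [O, R, S, B, I, M, P]
Visit O; enqueue E, L → queue [R, S, B, I, M, P, E, L]
Visit R; enqueue G → queue [S, B, I, M, P, E, L, G]
Visit S → queue [B, I, M, P, E, L, G]
Visit B → queue [I, M, P, E, L, G]
Visit I; enqueue T → queue [M, P, E, L, G, T]
Visit M → queue [P, E, L, G, T]
Visit P; enqueue K → queue [E, L, G, T, K]
Visit E; enqueue N → queue [L, G, T, K, N]
Visit L; enqueue C → queue [G, T, K, N, C]
Visit G; enqueue Q → queue [T, K, N, C, Q]
Visit T; enqueue F → queue [K, N, C, Q, F]
Visit K; enqueue D → queue [N, C, Q, F, D]
Visit N → queue [C, Q, F, D]
Visit C → queue [Q, F, D]
Visit Q → queue [F, D]
Visit F → queue [D]
Visit D → queue []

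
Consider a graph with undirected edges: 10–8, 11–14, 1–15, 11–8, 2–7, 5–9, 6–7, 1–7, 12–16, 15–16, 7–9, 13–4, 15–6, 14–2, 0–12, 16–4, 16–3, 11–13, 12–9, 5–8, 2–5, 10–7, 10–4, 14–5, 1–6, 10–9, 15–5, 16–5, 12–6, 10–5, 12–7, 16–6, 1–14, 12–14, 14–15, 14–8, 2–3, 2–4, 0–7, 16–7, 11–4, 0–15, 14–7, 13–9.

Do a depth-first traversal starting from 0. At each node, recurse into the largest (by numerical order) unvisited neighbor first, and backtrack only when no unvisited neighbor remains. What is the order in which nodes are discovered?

Visit 0
0 → 15
15 → 16
16 → 12
12 → 14
14 → 11
11 → 13
13 → 9
9 → 10
10 → 8
8 → 5
5 → 2
2 → 7
7 → 6
6 → 1
2 → 4
2 → 3

0 -> 15 -> 16 -> 12 -> 14 -> 11 -> 13 -> 9 -> 10 -> 8 -> 5 -> 2 -> 7 -> 6 -> 1 -> 4 -> 3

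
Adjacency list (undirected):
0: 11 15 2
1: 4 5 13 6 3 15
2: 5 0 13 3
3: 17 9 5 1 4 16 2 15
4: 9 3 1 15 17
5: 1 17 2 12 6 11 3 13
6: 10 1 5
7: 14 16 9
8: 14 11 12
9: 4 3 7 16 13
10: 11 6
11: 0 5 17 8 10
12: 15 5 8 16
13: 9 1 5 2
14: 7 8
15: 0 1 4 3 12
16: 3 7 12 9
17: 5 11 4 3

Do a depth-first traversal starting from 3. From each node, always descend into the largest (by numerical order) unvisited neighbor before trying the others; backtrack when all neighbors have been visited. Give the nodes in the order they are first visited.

3, 17, 11, 10, 6, 5, 13, 9, 16, 12, 15, 4, 1, 0, 2, 8, 14, 7

Visit 3
3 → 17
17 → 11
11 → 10
10 → 6
6 → 5
5 → 13
13 → 9
9 → 16
16 → 12
12 → 15
15 → 4
4 → 1
15 → 0
0 → 2
12 → 8
8 → 14
14 → 7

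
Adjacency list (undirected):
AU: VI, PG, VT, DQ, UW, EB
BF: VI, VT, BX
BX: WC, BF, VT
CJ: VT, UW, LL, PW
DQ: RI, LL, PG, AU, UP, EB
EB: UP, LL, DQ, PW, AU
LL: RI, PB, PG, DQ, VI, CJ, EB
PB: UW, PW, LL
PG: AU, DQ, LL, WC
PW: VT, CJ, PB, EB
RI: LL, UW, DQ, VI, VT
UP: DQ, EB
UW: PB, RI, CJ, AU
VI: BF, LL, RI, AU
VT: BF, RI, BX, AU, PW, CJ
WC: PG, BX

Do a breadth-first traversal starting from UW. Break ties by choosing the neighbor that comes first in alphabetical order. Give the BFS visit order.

Visit UW; enqueue AU, CJ, PB, RI → queue [AU, CJ, PB, RI]
Visit AU; enqueue DQ, EB, PG, VI, VT → queue [CJ, PB, RI, DQ, EB, PG, VI, VT]
Visit CJ; enqueue LL, PW → queue [PB, RI, DQ, EB, PG, VI, VT, LL, PW]
Visit PB → queue [RI, DQ, EB, PG, VI, VT, LL, PW]
Visit RI → queue [DQ, EB, PG, VI, VT, LL, PW]
Visit DQ; enqueue UP → queue [EB, PG, VI, VT, LL, PW, UP]
Visit EB → queue [PG, VI, VT, LL, PW, UP]
Visit PG; enqueue WC → queue [VI, VT, LL, PW, UP, WC]
Visit VI; enqueue BF → queue [VT, LL, PW, UP, WC, BF]
Visit VT; enqueue BX → queue [LL, PW, UP, WC, BF, BX]
Visit LL → queue [PW, UP, WC, BF, BX]
Visit PW → queue [UP, WC, BF, BX]
Visit UP → queue [WC, BF, BX]
Visit WC → queue [BF, BX]
Visit BF → queue [BX]
Visit BX → queue []

UW → AU → CJ → PB → RI → DQ → EB → PG → VI → VT → LL → PW → UP → WC → BF → BX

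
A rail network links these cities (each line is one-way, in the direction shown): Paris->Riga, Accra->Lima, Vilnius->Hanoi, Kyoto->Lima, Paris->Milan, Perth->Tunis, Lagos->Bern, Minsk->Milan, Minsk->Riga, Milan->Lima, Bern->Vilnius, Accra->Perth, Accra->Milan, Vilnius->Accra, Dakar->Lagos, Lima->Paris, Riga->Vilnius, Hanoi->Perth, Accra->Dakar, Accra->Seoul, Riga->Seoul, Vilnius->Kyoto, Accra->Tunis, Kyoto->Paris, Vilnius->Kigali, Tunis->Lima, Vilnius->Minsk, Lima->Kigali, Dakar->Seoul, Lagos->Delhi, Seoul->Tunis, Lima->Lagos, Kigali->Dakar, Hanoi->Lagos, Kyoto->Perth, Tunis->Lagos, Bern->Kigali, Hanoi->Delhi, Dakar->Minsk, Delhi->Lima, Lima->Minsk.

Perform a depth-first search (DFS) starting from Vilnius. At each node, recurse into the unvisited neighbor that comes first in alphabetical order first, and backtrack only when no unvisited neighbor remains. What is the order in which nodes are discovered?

Vilnius, Accra, Dakar, Lagos, Bern, Kigali, Delhi, Lima, Minsk, Milan, Riga, Seoul, Tunis, Paris, Perth, Hanoi, Kyoto

Visit Vilnius
Vilnius → Accra
Accra → Dakar
Dakar → Lagos
Lagos → Bern
Bern → Kigali
Lagos → Delhi
Delhi → Lima
Lima → Minsk
Minsk → Milan
Minsk → Riga
Riga → Seoul
Seoul → Tunis
Lima → Paris
Accra → Perth
Vilnius → Hanoi
Vilnius → Kyoto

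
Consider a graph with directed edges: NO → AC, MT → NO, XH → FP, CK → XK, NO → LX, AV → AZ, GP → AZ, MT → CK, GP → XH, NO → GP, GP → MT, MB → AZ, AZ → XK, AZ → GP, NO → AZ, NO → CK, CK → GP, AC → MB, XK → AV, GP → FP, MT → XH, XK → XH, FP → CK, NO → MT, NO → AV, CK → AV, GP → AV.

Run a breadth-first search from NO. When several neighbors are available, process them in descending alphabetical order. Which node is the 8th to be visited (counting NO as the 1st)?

AC

Visit NO; enqueue MT, LX, GP, CK, AZ, AV, AC → queue [MT, LX, GP, CK, AZ, AV, AC]
Visit MT; enqueue XH → queue [LX, GP, CK, AZ, AV, AC, XH]
Visit LX → queue [GP, CK, AZ, AV, AC, XH]
Visit GP; enqueue FP → queue [CK, AZ, AV, AC, XH, FP]
Visit CK; enqueue XK → queue [AZ, AV, AC, XH, FP, XK]
Visit AZ → queue [AV, AC, XH, FP, XK]
Visit AV → queue [AC, XH, FP, XK]
Visit AC; enqueue MB → queue [XH, FP, XK, MB]
Visit XH → queue [FP, XK, MB]
Visit FP → queue [XK, MB]
Visit XK → queue [MB]
Visit MB → queue []

Visit order: NO, MT, LX, GP, CK, AZ, AV, AC, XH, FP, XK, MB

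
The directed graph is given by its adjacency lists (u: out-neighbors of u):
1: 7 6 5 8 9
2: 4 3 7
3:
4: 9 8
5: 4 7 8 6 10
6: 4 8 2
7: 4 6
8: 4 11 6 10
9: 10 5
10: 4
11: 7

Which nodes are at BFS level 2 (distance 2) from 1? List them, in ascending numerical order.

2, 4, 10, 11

Level 0: 1
Level 1: 5, 6, 7, 8, 9
Level 2: 2, 4, 10, 11
Level 3: 3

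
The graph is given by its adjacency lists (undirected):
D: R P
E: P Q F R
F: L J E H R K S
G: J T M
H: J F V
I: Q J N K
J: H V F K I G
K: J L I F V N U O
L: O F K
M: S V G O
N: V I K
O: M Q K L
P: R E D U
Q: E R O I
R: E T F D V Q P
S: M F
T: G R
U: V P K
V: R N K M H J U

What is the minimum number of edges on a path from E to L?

2

Level 0: E
Level 1: F, P, Q, R
Level 2: D, H, I, J, K, L, O, S, T, U, V
Level 3: G, M, N
L first appears at level 2.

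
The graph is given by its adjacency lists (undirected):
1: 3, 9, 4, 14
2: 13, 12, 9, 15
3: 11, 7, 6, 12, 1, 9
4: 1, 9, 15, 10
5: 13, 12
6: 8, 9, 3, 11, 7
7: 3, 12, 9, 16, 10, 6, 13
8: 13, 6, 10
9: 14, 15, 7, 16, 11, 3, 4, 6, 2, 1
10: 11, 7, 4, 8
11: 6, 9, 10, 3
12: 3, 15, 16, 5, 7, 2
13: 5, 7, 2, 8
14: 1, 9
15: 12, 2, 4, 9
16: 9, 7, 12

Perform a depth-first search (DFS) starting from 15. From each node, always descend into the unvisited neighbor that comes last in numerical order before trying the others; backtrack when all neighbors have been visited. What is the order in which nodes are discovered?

15, 12, 16, 9, 14, 1, 4, 10, 11, 6, 8, 13, 7, 3, 5, 2

Visit 15
15 → 12
12 → 16
16 → 9
9 → 14
14 → 1
1 → 4
4 → 10
10 → 11
11 → 6
6 → 8
8 → 13
13 → 7
7 → 3
13 → 5
13 → 2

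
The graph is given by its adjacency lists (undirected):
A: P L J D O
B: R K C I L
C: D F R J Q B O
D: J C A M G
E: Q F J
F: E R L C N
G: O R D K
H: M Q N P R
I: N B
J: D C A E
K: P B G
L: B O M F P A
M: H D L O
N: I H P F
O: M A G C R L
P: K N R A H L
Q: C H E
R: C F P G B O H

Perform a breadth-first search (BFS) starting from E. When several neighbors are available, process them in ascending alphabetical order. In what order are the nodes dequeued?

Visit E; enqueue F, J, Q → queue [F, J, Q]
Visit F; enqueue C, L, N, R → queue [J, Q, C, L, N, R]
Visit J; enqueue A, D → queue [Q, C, L, N, R, A, D]
Visit Q; enqueue H → queue [C, L, N, R, A, D, H]
Visit C; enqueue B, O → queue [L, N, R, A, D, H, B, O]
Visit L; enqueue M, P → queue [N, R, A, D, H, B, O, M, P]
Visit N; enqueue I → queue [R, A, D, H, B, O, M, P, I]
Visit R; enqueue G → queue [A, D, H, B, O, M, P, I, G]
Visit A → queue [D, H, B, O, M, P, I, G]
Visit D → queue [H, B, O, M, P, I, G]
Visit H → queue [B, O, M, P, I, G]
Visit B; enqueue K → queue [O, M, P, I, G, K]
Visit O → queue [M, P, I, G, K]
Visit M → queue [P, I, G, K]
Visit P → queue [I, G, K]
Visit I → queue [G, K]
Visit G → queue [K]
Visit K → queue []

E, F, J, Q, C, L, N, R, A, D, H, B, O, M, P, I, G, K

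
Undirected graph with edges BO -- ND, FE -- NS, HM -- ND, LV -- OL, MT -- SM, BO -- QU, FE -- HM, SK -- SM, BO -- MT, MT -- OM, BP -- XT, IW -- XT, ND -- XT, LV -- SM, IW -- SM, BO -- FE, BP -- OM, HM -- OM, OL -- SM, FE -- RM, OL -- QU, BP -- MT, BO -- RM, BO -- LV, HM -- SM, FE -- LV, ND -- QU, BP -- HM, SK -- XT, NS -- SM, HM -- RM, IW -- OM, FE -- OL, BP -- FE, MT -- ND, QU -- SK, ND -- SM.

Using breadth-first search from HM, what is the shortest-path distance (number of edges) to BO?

2

Level 0: HM
Level 1: BP, FE, ND, OM, RM, SM
Level 2: BO, IW, LV, MT, NS, OL, QU, SK, XT
BO first appears at level 2.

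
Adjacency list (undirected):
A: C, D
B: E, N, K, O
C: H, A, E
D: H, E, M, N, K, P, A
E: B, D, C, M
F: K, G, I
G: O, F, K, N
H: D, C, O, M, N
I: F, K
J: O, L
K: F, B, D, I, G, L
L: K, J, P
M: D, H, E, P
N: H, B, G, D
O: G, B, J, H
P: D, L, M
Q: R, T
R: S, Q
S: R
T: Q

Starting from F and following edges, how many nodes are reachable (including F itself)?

BFS from F visits: F, G, I, K, N, O, B, D, L, H, J, E, A, M, P, C
Reachable nodes: 16 of 20 total.

16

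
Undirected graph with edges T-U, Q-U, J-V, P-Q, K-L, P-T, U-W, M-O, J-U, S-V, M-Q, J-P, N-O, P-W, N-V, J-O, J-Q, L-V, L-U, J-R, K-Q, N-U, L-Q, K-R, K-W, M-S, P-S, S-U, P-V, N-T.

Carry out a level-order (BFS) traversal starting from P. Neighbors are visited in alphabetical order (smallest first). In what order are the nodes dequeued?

P, J, Q, S, T, V, W, O, R, U, K, L, M, N

Visit P; enqueue J, Q, S, T, V, W → queue [J, Q, S, T, V, W]
Visit J; enqueue O, R, U → queue [Q, S, T, V, W, O, R, U]
Visit Q; enqueue K, L, M → queue [S, T, V, W, O, R, U, K, L, M]
Visit S → queue [T, V, W, O, R, U, K, L, M]
Visit T; enqueue N → queue [V, W, O, R, U, K, L, M, N]
Visit V → queue [W, O, R, U, K, L, M, N]
Visit W → queue [O, R, U, K, L, M, N]
Visit O → queue [R, U, K, L, M, N]
Visit R → queue [U, K, L, M, N]
Visit U → queue [K, L, M, N]
Visit K → queue [L, M, N]
Visit L → queue [M, N]
Visit M → queue [N]
Visit N → queue []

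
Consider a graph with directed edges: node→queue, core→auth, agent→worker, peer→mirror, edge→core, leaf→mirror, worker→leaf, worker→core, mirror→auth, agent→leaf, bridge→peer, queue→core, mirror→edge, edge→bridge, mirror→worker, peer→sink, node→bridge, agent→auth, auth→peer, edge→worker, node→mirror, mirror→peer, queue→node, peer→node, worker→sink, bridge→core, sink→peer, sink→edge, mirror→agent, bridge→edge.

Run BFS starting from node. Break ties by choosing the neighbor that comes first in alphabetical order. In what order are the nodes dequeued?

Visit node; enqueue bridge, mirror, queue → queue [bridge, mirror, queue]
Visit bridge; enqueue core, edge, peer → queue [mirror, queue, core, edge, peer]
Visit mirror; enqueue agent, auth, worker → queue [queue, core, edge, peer, agent, auth, worker]
Visit queue → queue [core, edge, peer, agent, auth, worker]
Visit core → queue [edge, peer, agent, auth, worker]
Visit edge → queue [peer, agent, auth, worker]
Visit peer; enqueue sink → queue [agent, auth, worker, sink]
Visit agent; enqueue leaf → queue [auth, worker, sink, leaf]
Visit auth → queue [worker, sink, leaf]
Visit worker → queue [sink, leaf]
Visit sink → queue [leaf]
Visit leaf → queue []

node, bridge, mirror, queue, core, edge, peer, agent, auth, worker, sink, leaf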